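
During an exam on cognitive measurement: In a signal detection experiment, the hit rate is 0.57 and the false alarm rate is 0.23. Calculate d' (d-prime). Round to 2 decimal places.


d' = z(HR) - z(FAR)
z(0.57) = 0.1764
z(0.23) = -0.7388
d' = 0.1764 - -0.7388
= 0.92


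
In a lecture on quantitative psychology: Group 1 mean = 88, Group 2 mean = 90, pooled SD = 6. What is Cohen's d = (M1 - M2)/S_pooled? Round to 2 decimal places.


Cohen's d = (M1 - M2) / S_pooled
= (88 - 90) / 6
= -2 / 6
= -0.33


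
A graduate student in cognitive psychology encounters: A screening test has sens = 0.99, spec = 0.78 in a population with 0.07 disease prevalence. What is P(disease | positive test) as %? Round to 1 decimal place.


PPV = (sens * prev) / (sens * prev + (1-spec) * (1-prev))
Numerator = 0.99 * 0.07 = 0.0693
P(positive and no disease) = (1 - spec) * (1 - prev) = (1 - 0.78) * (1 - 0.07) = 0.2046
Denominator = 0.0693 + 0.2046 = 0.2739
PPV = 0.0693 / 0.2739 = 0.253012
As percentage = 25.3


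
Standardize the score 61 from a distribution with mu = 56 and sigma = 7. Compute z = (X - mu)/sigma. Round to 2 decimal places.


z = (X - mu) / sigma
= (61 - 56) / 7
= 5 / 7
= 0.71


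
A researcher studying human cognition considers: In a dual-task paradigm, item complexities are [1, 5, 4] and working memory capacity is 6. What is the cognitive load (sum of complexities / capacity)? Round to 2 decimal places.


Total complexity = 1 + 5 + 4 = 10
Load = total / capacity = 10 / 6
= 1.67


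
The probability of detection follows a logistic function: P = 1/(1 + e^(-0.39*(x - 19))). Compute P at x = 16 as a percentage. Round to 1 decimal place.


P(x) = 1/(1 + e^(-0.39*(16 - 19)))
Exponent = -0.39 * -3 = 1.17
e^(1.17) = 3.221993
P = 1/(1 + 3.221993) = 0.236855
Percentage = 23.7


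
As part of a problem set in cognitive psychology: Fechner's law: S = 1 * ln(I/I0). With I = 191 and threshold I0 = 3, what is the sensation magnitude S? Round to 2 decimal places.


S = 1 * ln(191/3)
I/I0 = 63.666667
ln(63.666667) = 4.1537
S = 1 * 4.1537
= 4.15


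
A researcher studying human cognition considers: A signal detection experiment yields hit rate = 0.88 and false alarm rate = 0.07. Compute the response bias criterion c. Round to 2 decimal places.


c = -0.5 * (z(HR) + z(FAR))
z(0.88) = 1.175
z(0.07) = -1.4758
c = -0.5 * (1.175 + -1.4758)
= -0.5 * -0.3008
= 0.15


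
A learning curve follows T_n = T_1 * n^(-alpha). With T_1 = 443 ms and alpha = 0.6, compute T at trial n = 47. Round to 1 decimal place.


T_n = 443 * 47^(-0.6)
47^(-0.6) = 0.099252
T_n = 443 * 0.099252
= 44.0 ms


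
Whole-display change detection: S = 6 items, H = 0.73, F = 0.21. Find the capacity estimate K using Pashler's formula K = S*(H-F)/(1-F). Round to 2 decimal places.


K = S * (H - F) / (1 - F)
H - F = 0.52
1 - F = 0.79
K = 6 * 0.52 / 0.79
= 3.95


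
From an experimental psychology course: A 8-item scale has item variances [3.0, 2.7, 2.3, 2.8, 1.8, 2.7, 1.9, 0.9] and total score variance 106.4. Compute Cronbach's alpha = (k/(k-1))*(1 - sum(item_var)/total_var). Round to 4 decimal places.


alpha = (k/(k-1)) * (1 - sum(s_i^2)/s_total^2)
sum(item variances) = 18.1
k/(k-1) = 8/7 = 1.142857
1 - 18.1/106.4 = 1 - 0.170113 = 0.829887
alpha = 1.142857 * 0.829887
= 0.9484


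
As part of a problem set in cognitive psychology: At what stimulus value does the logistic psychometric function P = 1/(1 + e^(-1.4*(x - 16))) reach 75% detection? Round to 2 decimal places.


At P = 0.75: 0.75 = 1/(1 + e^(-k*(x-x0)))
Solving: e^(-k*(x-x0)) = 1/3
x = x0 + ln(3)/k
ln(3) = 1.0986
x = 16 + 1.0986/1.4
= 16 + 0.7847
= 16.78


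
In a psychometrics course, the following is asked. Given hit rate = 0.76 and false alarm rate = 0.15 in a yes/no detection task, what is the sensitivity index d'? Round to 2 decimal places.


d' = z(HR) - z(FAR)
z(0.76) = 0.7063
z(0.15) = -1.0364
d' = 0.7063 - -1.0364
= 1.74


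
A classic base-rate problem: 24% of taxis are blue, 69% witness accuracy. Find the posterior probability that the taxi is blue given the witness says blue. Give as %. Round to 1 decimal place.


P(blue | says blue) = P(says blue | blue)*P(blue) / [P(says blue | blue)*P(blue) + P(says blue | not blue)*P(not blue)]
Numerator = 0.69 * 0.24 = 0.1656
False identification = 0.31 * 0.76 = 0.2356
P = 0.1656 / (0.1656 + 0.2356)
= 0.1656 / 0.4012
As percentage = 41.3


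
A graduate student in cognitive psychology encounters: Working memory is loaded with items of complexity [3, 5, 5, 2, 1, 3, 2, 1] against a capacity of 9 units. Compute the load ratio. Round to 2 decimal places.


Total complexity = 3 + 5 + 5 + 2 + 1 + 3 + 2 + 1 = 22
Load = total / capacity = 22 / 9
= 2.44


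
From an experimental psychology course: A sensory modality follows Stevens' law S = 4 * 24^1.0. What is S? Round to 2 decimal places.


S = 4 * 24^1.0
24^1.0 = 24.0
S = 4 * 24.0
= 96.00


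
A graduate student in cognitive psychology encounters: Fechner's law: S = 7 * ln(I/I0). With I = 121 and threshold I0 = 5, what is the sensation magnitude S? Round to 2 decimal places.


S = 7 * ln(121/5)
I/I0 = 24.2
ln(24.2) = 3.1864
S = 7 * 3.1864
= 22.30


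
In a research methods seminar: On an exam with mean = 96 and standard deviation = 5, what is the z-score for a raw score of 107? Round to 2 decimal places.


z = (X - mu) / sigma
= (107 - 96) / 5
= 11 / 5
= 2.20


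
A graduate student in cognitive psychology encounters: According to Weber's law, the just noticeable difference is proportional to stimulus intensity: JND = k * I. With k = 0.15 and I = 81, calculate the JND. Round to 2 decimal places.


JND = k * I
JND = 0.15 * 81
= 12.15


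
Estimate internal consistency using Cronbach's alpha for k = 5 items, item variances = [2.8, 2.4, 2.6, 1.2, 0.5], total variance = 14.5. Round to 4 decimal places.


alpha = (k/(k-1)) * (1 - sum(s_i^2)/s_total^2)
sum(item variances) = 9.5
k/(k-1) = 5/4 = 1.25
1 - 9.5/14.5 = 1 - 0.655172 = 0.344828
alpha = 1.25 * 0.344828
= 0.4310


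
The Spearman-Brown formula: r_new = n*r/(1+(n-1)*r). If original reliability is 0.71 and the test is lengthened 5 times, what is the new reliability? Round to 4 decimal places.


r_new = n*r / (1 + (n-1)*r)
Numerator = 5 * 0.71 = 3.55
Denominator = 1 + 4 * 0.71 = 3.84
r_new = 3.55 / 3.84
= 0.9245


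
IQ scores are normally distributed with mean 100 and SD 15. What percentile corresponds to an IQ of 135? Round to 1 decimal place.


z = (IQ - mean) / SD
z = (135 - 100) / 15 = 2.3333
Percentile = Phi(2.3333) * 100
Phi(2.3333) = 0.990184
= 99.0


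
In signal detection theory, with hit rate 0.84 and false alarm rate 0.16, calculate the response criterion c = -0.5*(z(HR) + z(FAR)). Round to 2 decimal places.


c = -0.5 * (z(HR) + z(FAR))
z(0.84) = 0.9945
z(0.16) = -0.9945
c = -0.5 * (0.9945 + -0.9945)
= -0.5 * 0.0
= 0.00


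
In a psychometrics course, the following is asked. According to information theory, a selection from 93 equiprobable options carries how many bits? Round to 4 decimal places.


H = log2(n)
H = log2(93)
= 6.5392


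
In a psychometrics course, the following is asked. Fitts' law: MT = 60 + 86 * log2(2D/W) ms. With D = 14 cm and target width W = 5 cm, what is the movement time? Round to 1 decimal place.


MT = 60 + 86 * log2(2*14/5)
2D/W = 5.6
log2(5.6) = 2.4854
MT = 60 + 86 * 2.4854
= 273.7 ms


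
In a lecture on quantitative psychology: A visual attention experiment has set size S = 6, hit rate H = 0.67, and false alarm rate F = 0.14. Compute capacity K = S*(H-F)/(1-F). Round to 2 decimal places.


K = S * (H - F) / (1 - F)
H - F = 0.53
1 - F = 0.86
K = 6 * 0.53 / 0.86
= 3.70


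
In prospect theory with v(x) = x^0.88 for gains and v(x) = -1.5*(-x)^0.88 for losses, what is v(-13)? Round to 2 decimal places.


Since x = -13 < 0, use v(x) = -lambda*(-x)^alpha
(-x) = 13
13^0.88 = 9.5559
v(-13) = -1.5 * 9.5559
= -14.33


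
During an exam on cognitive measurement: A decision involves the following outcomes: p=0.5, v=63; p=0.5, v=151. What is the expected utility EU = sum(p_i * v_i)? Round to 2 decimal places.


EU = sum(p_i * v_i)
0.5 * 63 = 31.5
0.5 * 151 = 75.5
EU = 31.5 + 75.5
= 107.00


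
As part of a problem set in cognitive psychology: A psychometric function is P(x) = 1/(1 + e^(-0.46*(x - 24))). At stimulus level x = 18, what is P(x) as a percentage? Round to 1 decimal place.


P(x) = 1/(1 + e^(-0.46*(18 - 24)))
Exponent = -0.46 * -6 = 2.76
e^(2.76) = 15.799843
P = 1/(1 + 15.799843) = 0.059524
Percentage = 6.0


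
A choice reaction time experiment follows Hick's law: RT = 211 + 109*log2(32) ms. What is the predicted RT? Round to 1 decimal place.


RT = 211 + 109 * log2(32)
log2(32) = 5.0
RT = 211 + 109 * 5.0
= 211 + 545.0
= 756.0 ms


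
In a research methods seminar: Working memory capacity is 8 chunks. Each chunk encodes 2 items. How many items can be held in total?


Total items = chunks * items_per_chunk
= 8 * 2
= 16


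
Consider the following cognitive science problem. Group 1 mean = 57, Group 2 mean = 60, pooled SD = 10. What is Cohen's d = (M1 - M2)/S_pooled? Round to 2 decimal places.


Cohen's d = (M1 - M2) / S_pooled
= (57 - 60) / 10
= -3 / 10
= -0.30


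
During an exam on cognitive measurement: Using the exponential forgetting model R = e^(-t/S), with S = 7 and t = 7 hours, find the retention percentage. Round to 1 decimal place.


R = e^(-t/S)
-t/S = -7/7 = -1.0
R = e^(-1.0) = 0.367879
Percentage = 0.367879 * 100
= 36.8


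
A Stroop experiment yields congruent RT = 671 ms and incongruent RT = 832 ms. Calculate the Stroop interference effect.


Stroop effect = RT(incongruent) - RT(congruent)
= 832 - 671
= 161 ms


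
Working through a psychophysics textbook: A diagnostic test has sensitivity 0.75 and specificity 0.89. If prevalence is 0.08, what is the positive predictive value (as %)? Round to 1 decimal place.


PPV = (sens * prev) / (sens * prev + (1-spec) * (1-prev))
Numerator = 0.75 * 0.08 = 0.06
P(positive and no disease) = (1 - spec) * (1 - prev) = (1 - 0.89) * (1 - 0.08) = 0.1012
Denominator = 0.06 + 0.1012 = 0.1612
PPV = 0.06 / 0.1612 = 0.372208
As percentage = 37.2


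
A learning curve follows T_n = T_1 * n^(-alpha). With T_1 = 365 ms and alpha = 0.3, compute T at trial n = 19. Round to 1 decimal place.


T_n = 365 * 19^(-0.3)
19^(-0.3) = 0.413403
T_n = 365 * 0.413403
= 150.9 ms


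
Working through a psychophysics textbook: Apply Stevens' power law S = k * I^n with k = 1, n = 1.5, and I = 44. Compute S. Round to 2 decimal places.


S = 1 * 44^1.5
44^1.5 = 291.863
S = 1 * 291.863
= 291.86


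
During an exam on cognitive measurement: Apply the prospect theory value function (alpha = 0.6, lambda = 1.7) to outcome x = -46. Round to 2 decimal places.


Since x = -46 < 0, use v(x) = -lambda*(-x)^alpha
(-x) = 46
46^0.6 = 9.9461
v(-46) = -1.7 * 9.9461
= -16.91


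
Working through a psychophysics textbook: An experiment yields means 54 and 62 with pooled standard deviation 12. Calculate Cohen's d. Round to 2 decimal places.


Cohen's d = (M1 - M2) / S_pooled
= (54 - 62) / 12
= -8 / 12
= -0.67


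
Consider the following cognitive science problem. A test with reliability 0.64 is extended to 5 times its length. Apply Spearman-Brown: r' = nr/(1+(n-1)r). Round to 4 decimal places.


r_new = n*r / (1 + (n-1)*r)
Numerator = 5 * 0.64 = 3.2
Denominator = 1 + 4 * 0.64 = 3.56
r_new = 3.2 / 3.56
= 0.8989


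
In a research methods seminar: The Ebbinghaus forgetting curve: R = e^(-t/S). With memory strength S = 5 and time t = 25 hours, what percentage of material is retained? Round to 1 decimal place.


R = e^(-t/S)
-t/S = -25/5 = -5.0
R = e^(-5.0) = 0.006738
Percentage = 0.006738 * 100
= 0.7


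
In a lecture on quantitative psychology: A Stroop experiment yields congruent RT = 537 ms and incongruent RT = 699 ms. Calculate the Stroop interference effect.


Stroop effect = RT(incongruent) - RT(congruent)
= 699 - 537
= 162 ms


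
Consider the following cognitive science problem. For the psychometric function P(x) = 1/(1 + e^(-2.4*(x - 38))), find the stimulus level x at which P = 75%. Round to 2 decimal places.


At P = 0.75: 0.75 = 1/(1 + e^(-k*(x-x0)))
Solving: e^(-k*(x-x0)) = 1/3
x = x0 + ln(3)/k
ln(3) = 1.0986
x = 38 + 1.0986/2.4
= 38 + 0.4578
= 38.46


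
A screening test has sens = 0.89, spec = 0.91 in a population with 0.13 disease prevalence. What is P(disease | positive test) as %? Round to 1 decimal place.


PPV = (sens * prev) / (sens * prev + (1-spec) * (1-prev))
Numerator = 0.89 * 0.13 = 0.1157
P(positive and no disease) = (1 - spec) * (1 - prev) = (1 - 0.91) * (1 - 0.13) = 0.0783
Denominator = 0.1157 + 0.0783 = 0.194
PPV = 0.1157 / 0.194 = 0.596392
As percentage = 59.6


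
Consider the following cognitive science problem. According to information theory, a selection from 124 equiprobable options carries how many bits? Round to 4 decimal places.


H = log2(n)
H = log2(124)
= 6.9542


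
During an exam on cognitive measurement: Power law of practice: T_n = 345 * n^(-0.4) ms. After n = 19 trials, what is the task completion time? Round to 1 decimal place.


T_n = 345 * 19^(-0.4)
19^(-0.4) = 0.307963
T_n = 345 * 0.307963
= 106.2 ms


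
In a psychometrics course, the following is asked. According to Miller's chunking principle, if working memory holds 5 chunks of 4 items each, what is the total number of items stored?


Total items = chunks * items_per_chunk
= 5 * 4
= 20


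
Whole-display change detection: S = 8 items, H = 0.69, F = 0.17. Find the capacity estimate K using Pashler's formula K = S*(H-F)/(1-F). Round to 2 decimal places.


K = S * (H - F) / (1 - F)
H - F = 0.52
1 - F = 0.83
K = 8 * 0.52 / 0.83
= 5.01


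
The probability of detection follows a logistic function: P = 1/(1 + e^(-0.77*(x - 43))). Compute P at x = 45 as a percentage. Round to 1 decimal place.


P(x) = 1/(1 + e^(-0.77*(45 - 43)))
Exponent = -0.77 * 2 = -1.54
e^(-1.54) = 0.214381
P = 1/(1 + 0.214381) = 0.823465
Percentage = 82.3


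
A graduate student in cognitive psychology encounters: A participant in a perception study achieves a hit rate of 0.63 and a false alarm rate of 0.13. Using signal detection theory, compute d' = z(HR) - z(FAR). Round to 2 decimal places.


d' = z(HR) - z(FAR)
z(0.63) = 0.3319
z(0.13) = -1.1264
d' = 0.3319 - -1.1264
= 1.46


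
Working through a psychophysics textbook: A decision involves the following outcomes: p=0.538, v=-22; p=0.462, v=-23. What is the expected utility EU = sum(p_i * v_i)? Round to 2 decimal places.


EU = sum(p_i * v_i)
0.538 * -22 = -11.836
0.462 * -23 = -10.626
EU = -11.836 + -10.626
= -22.46


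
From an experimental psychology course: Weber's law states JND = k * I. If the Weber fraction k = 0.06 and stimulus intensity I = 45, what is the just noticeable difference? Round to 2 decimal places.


JND = k * I
JND = 0.06 * 45
= 2.70


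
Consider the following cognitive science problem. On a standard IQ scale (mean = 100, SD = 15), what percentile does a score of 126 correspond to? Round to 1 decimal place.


z = (IQ - mean) / SD
z = (126 - 100) / 15 = 1.7333
Percentile = Phi(1.7333) * 100
Phi(1.7333) = 0.958479
= 95.8


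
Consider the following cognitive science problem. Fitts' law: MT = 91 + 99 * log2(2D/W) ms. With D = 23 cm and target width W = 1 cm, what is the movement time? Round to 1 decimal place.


MT = 91 + 99 * log2(2*23/1)
2D/W = 46.0
log2(46.0) = 5.5236
MT = 91 + 99 * 5.5236
= 637.8 ms


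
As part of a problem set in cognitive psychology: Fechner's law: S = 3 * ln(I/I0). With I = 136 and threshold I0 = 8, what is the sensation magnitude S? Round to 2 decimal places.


S = 3 * ln(136/8)
I/I0 = 17.0
ln(17.0) = 2.8332
S = 3 * 2.8332
= 8.50


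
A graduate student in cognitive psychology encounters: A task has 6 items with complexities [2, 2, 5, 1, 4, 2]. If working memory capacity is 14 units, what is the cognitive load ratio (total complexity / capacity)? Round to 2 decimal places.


Total complexity = 2 + 2 + 5 + 1 + 4 + 2 = 16
Load = total / capacity = 16 / 14
= 1.14


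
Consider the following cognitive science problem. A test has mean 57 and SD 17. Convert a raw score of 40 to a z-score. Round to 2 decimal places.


z = (X - mu) / sigma
= (40 - 57) / 17
= -17 / 17
= -1.00


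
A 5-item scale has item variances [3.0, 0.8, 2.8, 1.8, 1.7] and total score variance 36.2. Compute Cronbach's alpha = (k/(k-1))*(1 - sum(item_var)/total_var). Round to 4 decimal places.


alpha = (k/(k-1)) * (1 - sum(s_i^2)/s_total^2)
sum(item variances) = 10.1
k/(k-1) = 5/4 = 1.25
1 - 10.1/36.2 = 1 - 0.279006 = 0.720994
alpha = 1.25 * 0.720994
= 0.9012


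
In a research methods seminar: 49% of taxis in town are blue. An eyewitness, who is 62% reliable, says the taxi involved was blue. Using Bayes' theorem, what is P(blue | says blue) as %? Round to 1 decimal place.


P(blue | says blue) = P(says blue | blue)*P(blue) / [P(says blue | blue)*P(blue) + P(says blue | not blue)*P(not blue)]
Numerator = 0.62 * 0.49 = 0.3038
False identification = 0.38 * 0.51 = 0.1938
P = 0.3038 / (0.3038 + 0.1938)
= 0.3038 / 0.4976
As percentage = 61.1


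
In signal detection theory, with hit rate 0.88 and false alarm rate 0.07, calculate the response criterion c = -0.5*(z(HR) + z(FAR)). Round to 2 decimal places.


c = -0.5 * (z(HR) + z(FAR))
z(0.88) = 1.175
z(0.07) = -1.4758
c = -0.5 * (1.175 + -1.4758)
= -0.5 * -0.3008
= 0.15


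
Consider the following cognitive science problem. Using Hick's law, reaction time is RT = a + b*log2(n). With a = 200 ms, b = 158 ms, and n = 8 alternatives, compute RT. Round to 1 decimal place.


RT = 200 + 158 * log2(8)
log2(8) = 3.0
RT = 200 + 158 * 3.0
= 200 + 474.0
= 674.0 ms


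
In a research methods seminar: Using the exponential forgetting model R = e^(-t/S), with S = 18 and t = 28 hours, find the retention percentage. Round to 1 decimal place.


R = e^(-t/S)
-t/S = -28/18 = -1.555556
R = e^(-1.555556) = 0.211072
Percentage = 0.211072 * 100
= 21.1


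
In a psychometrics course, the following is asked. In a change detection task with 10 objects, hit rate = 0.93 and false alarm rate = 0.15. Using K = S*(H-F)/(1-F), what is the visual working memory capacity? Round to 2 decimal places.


K = S * (H - F) / (1 - F)
H - F = 0.78
1 - F = 0.85
K = 10 * 0.78 / 0.85
= 9.18


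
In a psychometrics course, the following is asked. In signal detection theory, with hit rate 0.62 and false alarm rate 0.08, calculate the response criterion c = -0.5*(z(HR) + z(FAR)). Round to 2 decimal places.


c = -0.5 * (z(HR) + z(FAR))
z(0.62) = 0.3055
z(0.08) = -1.4051
c = -0.5 * (0.3055 + -1.4051)
= -0.5 * -1.0996
= 0.55


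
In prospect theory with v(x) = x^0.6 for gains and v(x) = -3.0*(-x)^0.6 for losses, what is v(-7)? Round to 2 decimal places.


Since x = -7 < 0, use v(x) = -lambda*(-x)^alpha
(-x) = 7
7^0.6 = 3.2141
v(-7) = -3.0 * 3.2141
= -9.64


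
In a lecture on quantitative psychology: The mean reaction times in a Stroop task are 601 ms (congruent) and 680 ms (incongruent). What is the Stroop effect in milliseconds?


Stroop effect = RT(incongruent) - RT(congruent)
= 680 - 601
= 79 ms


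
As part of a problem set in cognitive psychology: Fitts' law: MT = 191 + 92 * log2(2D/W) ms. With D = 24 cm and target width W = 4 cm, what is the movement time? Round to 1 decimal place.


MT = 191 + 92 * log2(2*24/4)
2D/W = 12.0
log2(12.0) = 3.585
MT = 191 + 92 * 3.585
= 520.8 ms


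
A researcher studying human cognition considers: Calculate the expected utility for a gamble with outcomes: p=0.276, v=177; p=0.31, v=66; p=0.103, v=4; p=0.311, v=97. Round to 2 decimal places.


EU = sum(p_i * v_i)
0.276 * 177 = 48.852
0.31 * 66 = 20.46
0.103 * 4 = 0.412
0.311 * 97 = 30.167
EU = 48.852 + 20.46 + 0.412 + 30.167
= 99.89


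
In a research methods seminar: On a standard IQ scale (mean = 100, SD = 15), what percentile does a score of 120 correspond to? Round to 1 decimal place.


z = (IQ - mean) / SD
z = (120 - 100) / 15 = 1.3333
Percentile = Phi(1.3333) * 100
Phi(1.3333) = 0.908783
= 90.9


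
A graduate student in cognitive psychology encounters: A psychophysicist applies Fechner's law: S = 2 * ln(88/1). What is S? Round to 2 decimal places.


S = 2 * ln(88/1)
I/I0 = 88.0
ln(88.0) = 4.4773
S = 2 * 4.4773
= 8.95


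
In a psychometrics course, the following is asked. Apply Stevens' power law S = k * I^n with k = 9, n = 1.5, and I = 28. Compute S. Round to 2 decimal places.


S = 9 * 28^1.5
28^1.5 = 148.1621
S = 9 * 148.1621
= 1333.46


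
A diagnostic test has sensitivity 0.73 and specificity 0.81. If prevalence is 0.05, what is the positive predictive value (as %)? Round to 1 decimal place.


PPV = (sens * prev) / (sens * prev + (1-spec) * (1-prev))
Numerator = 0.73 * 0.05 = 0.0365
P(positive and no disease) = (1 - spec) * (1 - prev) = (1 - 0.81) * (1 - 0.05) = 0.1805
Denominator = 0.0365 + 0.1805 = 0.217
PPV = 0.0365 / 0.217 = 0.168203
As percentage = 16.8


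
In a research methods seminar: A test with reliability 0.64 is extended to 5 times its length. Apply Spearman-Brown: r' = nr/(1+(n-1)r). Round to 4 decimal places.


r_new = n*r / (1 + (n-1)*r)
Numerator = 5 * 0.64 = 3.2
Denominator = 1 + 4 * 0.64 = 3.56
r_new = 3.2 / 3.56
= 0.8989


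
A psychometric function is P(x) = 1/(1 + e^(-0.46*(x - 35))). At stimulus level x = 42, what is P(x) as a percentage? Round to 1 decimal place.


P(x) = 1/(1 + e^(-0.46*(42 - 35)))
Exponent = -0.46 * 7 = -3.22
e^(-3.22) = 0.039955
P = 1/(1 + 0.039955) = 0.96158
Percentage = 96.2


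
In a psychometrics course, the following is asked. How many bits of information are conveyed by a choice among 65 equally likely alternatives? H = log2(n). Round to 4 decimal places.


H = log2(n)
H = log2(65)
= 6.0224


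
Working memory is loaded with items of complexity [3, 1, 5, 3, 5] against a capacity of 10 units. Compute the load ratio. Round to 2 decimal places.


Total complexity = 3 + 1 + 5 + 3 + 5 = 17
Load = total / capacity = 17 / 10
= 1.70


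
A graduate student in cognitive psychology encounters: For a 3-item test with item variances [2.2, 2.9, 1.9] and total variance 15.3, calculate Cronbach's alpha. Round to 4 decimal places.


alpha = (k/(k-1)) * (1 - sum(s_i^2)/s_total^2)
sum(item variances) = 7.0
k/(k-1) = 3/2 = 1.5
1 - 7.0/15.3 = 1 - 0.457516 = 0.542484
alpha = 1.5 * 0.542484
= 0.8137


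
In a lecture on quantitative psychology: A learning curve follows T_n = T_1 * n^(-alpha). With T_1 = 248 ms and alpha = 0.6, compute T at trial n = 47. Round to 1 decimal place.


T_n = 248 * 47^(-0.6)
47^(-0.6) = 0.099252
T_n = 248 * 0.099252
= 24.6 ms


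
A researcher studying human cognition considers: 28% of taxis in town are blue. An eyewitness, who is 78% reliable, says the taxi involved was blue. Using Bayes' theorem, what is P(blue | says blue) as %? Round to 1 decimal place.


P(blue | says blue) = P(says blue | blue)*P(blue) / [P(says blue | blue)*P(blue) + P(says blue | not blue)*P(not blue)]
Numerator = 0.78 * 0.28 = 0.2184
False identification = 0.22 * 0.72 = 0.1584
P = 0.2184 / (0.2184 + 0.1584)
= 0.2184 / 0.3768
As percentage = 58.0


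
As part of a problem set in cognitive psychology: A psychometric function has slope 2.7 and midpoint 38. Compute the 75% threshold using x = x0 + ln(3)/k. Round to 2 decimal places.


At P = 0.75: 0.75 = 1/(1 + e^(-k*(x-x0)))
Solving: e^(-k*(x-x0)) = 1/3
x = x0 + ln(3)/k
ln(3) = 1.0986
x = 38 + 1.0986/2.7
= 38 + 0.4069
= 38.41


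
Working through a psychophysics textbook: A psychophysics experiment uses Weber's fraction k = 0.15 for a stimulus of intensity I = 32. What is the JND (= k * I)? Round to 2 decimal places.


JND = k * I
JND = 0.15 * 32
= 4.80


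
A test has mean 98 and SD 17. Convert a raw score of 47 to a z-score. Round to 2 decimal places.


z = (X - mu) / sigma
= (47 - 98) / 17
= -51 / 17
= -3.00


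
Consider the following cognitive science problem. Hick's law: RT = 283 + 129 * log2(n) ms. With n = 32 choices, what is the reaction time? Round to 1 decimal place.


RT = 283 + 129 * log2(32)
log2(32) = 5.0
RT = 283 + 129 * 5.0
= 283 + 645.0
= 928.0 ms


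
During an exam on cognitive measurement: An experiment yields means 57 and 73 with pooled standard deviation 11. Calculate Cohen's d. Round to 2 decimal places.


Cohen's d = (M1 - M2) / S_pooled
= (57 - 73) / 11
= -16 / 11
= -1.45


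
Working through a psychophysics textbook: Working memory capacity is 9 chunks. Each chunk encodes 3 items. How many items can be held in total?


Total items = chunks * items_per_chunk
= 9 * 3
= 27


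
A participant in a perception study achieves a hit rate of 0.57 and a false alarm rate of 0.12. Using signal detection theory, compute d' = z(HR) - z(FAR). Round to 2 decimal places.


d' = z(HR) - z(FAR)
z(0.57) = 0.1764
z(0.12) = -1.175
d' = 0.1764 - -1.175
= 1.35


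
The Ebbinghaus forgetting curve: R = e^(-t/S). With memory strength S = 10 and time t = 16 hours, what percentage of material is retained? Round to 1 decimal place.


R = e^(-t/S)
-t/S = -16/10 = -1.6
R = e^(-1.6) = 0.201897
Percentage = 0.201897 * 100
= 20.2


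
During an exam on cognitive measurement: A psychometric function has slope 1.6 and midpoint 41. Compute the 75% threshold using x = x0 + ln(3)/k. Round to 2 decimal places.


At P = 0.75: 0.75 = 1/(1 + e^(-k*(x-x0)))
Solving: e^(-k*(x-x0)) = 1/3
x = x0 + ln(3)/k
ln(3) = 1.0986
x = 41 + 1.0986/1.6
= 41 + 0.6866
= 41.69


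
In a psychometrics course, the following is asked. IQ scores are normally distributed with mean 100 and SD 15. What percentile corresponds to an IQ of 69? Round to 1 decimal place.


z = (IQ - mean) / SD
z = (69 - 100) / 15 = -2.0667
Percentile = Phi(-2.0667) * 100
Phi(-2.0667) = 0.019381
= 1.9


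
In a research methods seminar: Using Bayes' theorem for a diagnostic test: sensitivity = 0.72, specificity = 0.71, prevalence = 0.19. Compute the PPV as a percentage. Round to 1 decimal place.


PPV = (sens * prev) / (sens * prev + (1-spec) * (1-prev))
Numerator = 0.72 * 0.19 = 0.1368
P(positive and no disease) = (1 - spec) * (1 - prev) = (1 - 0.71) * (1 - 0.19) = 0.2349
Denominator = 0.1368 + 0.2349 = 0.3717
PPV = 0.1368 / 0.3717 = 0.368039
As percentage = 36.8


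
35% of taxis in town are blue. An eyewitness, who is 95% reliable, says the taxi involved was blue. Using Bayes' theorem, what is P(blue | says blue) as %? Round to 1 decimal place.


P(blue | says blue) = P(says blue | blue)*P(blue) / [P(says blue | blue)*P(blue) + P(says blue | not blue)*P(not blue)]
Numerator = 0.95 * 0.35 = 0.3325
False identification = 0.05 * 0.65 = 0.0325
P = 0.3325 / (0.3325 + 0.0325)
= 0.3325 / 0.365
As percentage = 91.1


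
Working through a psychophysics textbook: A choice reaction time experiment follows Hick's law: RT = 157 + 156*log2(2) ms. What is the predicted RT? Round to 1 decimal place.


RT = 157 + 156 * log2(2)
log2(2) = 1.0
RT = 157 + 156 * 1.0
= 157 + 156.0
= 313.0 ms


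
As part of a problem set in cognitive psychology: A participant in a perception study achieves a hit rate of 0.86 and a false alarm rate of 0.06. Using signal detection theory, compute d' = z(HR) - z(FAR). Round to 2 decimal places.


d' = z(HR) - z(FAR)
z(0.86) = 1.0803
z(0.06) = -1.5548
d' = 1.0803 - -1.5548
= 2.64


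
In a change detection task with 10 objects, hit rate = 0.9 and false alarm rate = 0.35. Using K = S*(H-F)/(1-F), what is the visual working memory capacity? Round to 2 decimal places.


K = S * (H - F) / (1 - F)
H - F = 0.55
1 - F = 0.65
K = 10 * 0.55 / 0.65
= 8.46


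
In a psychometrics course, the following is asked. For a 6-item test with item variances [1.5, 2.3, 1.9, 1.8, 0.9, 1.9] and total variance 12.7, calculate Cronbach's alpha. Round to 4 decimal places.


alpha = (k/(k-1)) * (1 - sum(s_i^2)/s_total^2)
sum(item variances) = 10.3
k/(k-1) = 6/5 = 1.2
1 - 10.3/12.7 = 1 - 0.811024 = 0.188976
alpha = 1.2 * 0.188976
= 0.2268


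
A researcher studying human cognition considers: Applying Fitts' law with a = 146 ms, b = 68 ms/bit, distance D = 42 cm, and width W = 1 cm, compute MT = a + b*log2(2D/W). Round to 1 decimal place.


MT = 146 + 68 * log2(2*42/1)
2D/W = 84.0
log2(84.0) = 6.3923
MT = 146 + 68 * 6.3923
= 580.7 ms


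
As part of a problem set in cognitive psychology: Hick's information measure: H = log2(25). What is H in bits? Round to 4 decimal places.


H = log2(n)
H = log2(25)
= 4.6439


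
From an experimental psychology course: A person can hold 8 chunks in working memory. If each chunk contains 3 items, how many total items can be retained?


Total items = chunks * items_per_chunk
= 8 * 3
= 24


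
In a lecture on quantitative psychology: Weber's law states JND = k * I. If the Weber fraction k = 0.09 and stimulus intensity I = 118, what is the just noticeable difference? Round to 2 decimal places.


JND = k * I
JND = 0.09 * 118
= 10.62


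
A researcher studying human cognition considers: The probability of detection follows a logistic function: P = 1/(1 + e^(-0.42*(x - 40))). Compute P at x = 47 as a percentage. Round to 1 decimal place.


P(x) = 1/(1 + e^(-0.42*(47 - 40)))
Exponent = -0.42 * 7 = -2.94
e^(-2.94) = 0.052866
P = 1/(1 + 0.052866) = 0.949788
Percentage = 95.0


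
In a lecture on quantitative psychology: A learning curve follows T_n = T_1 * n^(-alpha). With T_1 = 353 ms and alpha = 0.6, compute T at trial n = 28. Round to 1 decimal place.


T_n = 353 * 28^(-0.6)
28^(-0.6) = 0.135427
T_n = 353 * 0.135427
= 47.8 ms


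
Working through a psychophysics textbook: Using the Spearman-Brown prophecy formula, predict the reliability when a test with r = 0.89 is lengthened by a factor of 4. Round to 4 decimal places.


r_new = n*r / (1 + (n-1)*r)
Numerator = 4 * 0.89 = 3.56
Denominator = 1 + 3 * 0.89 = 3.67
r_new = 3.56 / 3.67
= 0.9700


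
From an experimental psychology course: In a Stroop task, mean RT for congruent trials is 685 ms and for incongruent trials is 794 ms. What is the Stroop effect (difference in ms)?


Stroop effect = RT(incongruent) - RT(congruent)
= 794 - 685
= 109 ms


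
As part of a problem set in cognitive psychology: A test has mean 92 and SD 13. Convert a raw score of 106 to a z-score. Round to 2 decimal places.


z = (X - mu) / sigma
= (106 - 92) / 13
= 14 / 13
= 1.08


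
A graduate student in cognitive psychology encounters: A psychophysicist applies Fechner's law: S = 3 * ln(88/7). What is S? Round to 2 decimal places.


S = 3 * ln(88/7)
I/I0 = 12.571429
ln(12.571429) = 2.5314
S = 3 * 2.5314
= 7.59


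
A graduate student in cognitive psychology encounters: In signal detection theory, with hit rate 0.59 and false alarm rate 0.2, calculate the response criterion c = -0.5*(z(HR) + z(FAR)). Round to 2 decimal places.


c = -0.5 * (z(HR) + z(FAR))
z(0.59) = 0.2275
z(0.2) = -0.8416
c = -0.5 * (0.2275 + -0.8416)
= -0.5 * -0.6141
= 0.31


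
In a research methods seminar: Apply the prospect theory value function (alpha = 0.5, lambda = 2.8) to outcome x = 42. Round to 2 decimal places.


Since x = 42 >= 0, use v(x) = x^0.5
42^0.5 = 6.4807
v(42) = 6.48


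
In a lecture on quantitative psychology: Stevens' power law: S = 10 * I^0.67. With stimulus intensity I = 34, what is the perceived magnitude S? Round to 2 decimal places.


S = 10 * 34^0.67
34^0.67 = 10.6192
S = 10 * 10.6192
= 106.19


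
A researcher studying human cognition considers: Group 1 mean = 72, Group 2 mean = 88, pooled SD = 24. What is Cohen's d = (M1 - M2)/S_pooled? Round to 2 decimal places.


Cohen's d = (M1 - M2) / S_pooled
= (72 - 88) / 24
= -16 / 24
= -0.67


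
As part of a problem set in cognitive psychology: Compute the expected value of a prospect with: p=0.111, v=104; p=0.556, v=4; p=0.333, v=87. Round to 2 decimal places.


EU = sum(p_i * v_i)
0.111 * 104 = 11.544
0.556 * 4 = 2.224
0.333 * 87 = 28.971
EU = 11.544 + 2.224 + 28.971
= 42.74


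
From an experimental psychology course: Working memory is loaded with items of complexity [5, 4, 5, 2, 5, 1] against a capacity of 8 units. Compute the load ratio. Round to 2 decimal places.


Total complexity = 5 + 4 + 5 + 2 + 5 + 1 = 22
Load = total / capacity = 22 / 8
= 2.75


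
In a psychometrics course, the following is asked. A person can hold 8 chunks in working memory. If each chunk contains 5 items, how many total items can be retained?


Total items = chunks * items_per_chunk
= 8 * 5
= 40


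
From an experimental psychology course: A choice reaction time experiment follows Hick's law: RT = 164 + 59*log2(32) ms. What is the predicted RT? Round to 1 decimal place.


RT = 164 + 59 * log2(32)
log2(32) = 5.0
RT = 164 + 59 * 5.0
= 164 + 295.0
= 459.0 ms


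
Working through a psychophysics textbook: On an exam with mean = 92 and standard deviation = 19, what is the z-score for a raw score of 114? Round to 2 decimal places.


z = (X - mu) / sigma
= (114 - 92) / 19
= 22 / 19
= 1.16


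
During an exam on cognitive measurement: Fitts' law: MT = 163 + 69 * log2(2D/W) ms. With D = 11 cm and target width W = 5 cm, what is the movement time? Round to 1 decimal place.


MT = 163 + 69 * log2(2*11/5)
2D/W = 4.4
log2(4.4) = 2.1375
MT = 163 + 69 * 2.1375
= 310.5 ms


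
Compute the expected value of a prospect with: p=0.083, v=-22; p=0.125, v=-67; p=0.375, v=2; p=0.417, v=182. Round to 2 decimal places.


EU = sum(p_i * v_i)
0.083 * -22 = -1.826
0.125 * -67 = -8.375
0.375 * 2 = 0.75
0.417 * 182 = 75.894
EU = -1.826 + -8.375 + 0.75 + 75.894
= 66.44


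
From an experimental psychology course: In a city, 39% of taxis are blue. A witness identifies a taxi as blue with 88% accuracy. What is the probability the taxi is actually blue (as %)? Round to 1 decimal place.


P(blue | says blue) = P(says blue | blue)*P(blue) / [P(says blue | blue)*P(blue) + P(says blue | not blue)*P(not blue)]
Numerator = 0.88 * 0.39 = 0.3432
False identification = 0.12 * 0.61 = 0.0732
P = 0.3432 / (0.3432 + 0.0732)
= 0.3432 / 0.4164
As percentage = 82.4


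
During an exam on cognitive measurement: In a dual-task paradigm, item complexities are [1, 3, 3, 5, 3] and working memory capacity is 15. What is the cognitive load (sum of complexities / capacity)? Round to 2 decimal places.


Total complexity = 1 + 3 + 3 + 5 + 3 = 15
Load = total / capacity = 15 / 15
= 1.00


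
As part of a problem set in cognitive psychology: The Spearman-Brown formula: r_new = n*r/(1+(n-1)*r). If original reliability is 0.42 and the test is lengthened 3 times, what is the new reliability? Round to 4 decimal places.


r_new = n*r / (1 + (n-1)*r)
Numerator = 3 * 0.42 = 1.26
Denominator = 1 + 2 * 0.42 = 1.84
r_new = 1.26 / 1.84
= 0.6848


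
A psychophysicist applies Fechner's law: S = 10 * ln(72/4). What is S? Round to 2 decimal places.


S = 10 * ln(72/4)
I/I0 = 18.0
ln(18.0) = 2.8904
S = 10 * 2.8904
= 28.90


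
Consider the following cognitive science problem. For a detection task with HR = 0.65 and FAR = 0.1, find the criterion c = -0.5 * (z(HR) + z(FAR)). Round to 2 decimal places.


c = -0.5 * (z(HR) + z(FAR))
z(0.65) = 0.3853
z(0.1) = -1.2816
c = -0.5 * (0.3853 + -1.2816)
= -0.5 * -0.8963
= 0.45


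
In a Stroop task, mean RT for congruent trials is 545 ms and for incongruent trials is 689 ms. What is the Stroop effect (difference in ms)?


Stroop effect = RT(incongruent) - RT(congruent)
= 689 - 545
= 144 ms


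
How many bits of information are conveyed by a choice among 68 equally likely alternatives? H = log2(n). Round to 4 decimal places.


H = log2(n)
H = log2(68)
= 6.0875


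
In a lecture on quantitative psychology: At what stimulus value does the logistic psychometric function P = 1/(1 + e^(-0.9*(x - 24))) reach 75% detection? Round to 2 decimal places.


At P = 0.75: 0.75 = 1/(1 + e^(-k*(x-x0)))
Solving: e^(-k*(x-x0)) = 1/3
x = x0 + ln(3)/k
ln(3) = 1.0986
x = 24 + 1.0986/0.9
= 24 + 1.2207
= 25.22


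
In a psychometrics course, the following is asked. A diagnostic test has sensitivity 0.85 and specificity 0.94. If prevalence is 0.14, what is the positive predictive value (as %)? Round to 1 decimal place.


PPV = (sens * prev) / (sens * prev + (1-spec) * (1-prev))
Numerator = 0.85 * 0.14 = 0.119
P(positive and no disease) = (1 - spec) * (1 - prev) = (1 - 0.94) * (1 - 0.14) = 0.0516
Denominator = 0.119 + 0.0516 = 0.1706
PPV = 0.119 / 0.1706 = 0.697538
As percentage = 69.8


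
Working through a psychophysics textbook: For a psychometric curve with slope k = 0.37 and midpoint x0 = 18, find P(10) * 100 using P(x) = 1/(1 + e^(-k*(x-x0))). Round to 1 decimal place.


P(x) = 1/(1 + e^(-0.37*(10 - 18)))
Exponent = -0.37 * -8 = 2.96
e^(2.96) = 19.297972
P = 1/(1 + 19.297972) = 0.049266
Percentage = 4.9


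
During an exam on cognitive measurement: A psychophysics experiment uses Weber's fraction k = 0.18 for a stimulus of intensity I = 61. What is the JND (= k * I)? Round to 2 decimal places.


JND = k * I
JND = 0.18 * 61
= 10.98


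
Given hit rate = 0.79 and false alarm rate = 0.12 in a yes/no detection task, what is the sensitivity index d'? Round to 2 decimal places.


d' = z(HR) - z(FAR)
z(0.79) = 0.8064
z(0.12) = -1.175
d' = 0.8064 - -1.175
= 1.98


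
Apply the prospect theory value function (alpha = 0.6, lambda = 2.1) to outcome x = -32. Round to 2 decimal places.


Since x = -32 < 0, use v(x) = -lambda*(-x)^alpha
(-x) = 32
32^0.6 = 8.0
v(-32) = -2.1 * 8.0
= -16.80


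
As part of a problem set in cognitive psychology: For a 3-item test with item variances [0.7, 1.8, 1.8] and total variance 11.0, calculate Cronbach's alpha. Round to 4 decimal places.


alpha = (k/(k-1)) * (1 - sum(s_i^2)/s_total^2)
sum(item variances) = 4.3
k/(k-1) = 3/2 = 1.5
1 - 4.3/11.0 = 1 - 0.390909 = 0.609091
alpha = 1.5 * 0.609091
= 0.9136


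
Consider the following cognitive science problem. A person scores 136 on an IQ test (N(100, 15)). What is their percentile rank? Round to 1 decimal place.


z = (IQ - mean) / SD
z = (136 - 100) / 15 = 2.4
Percentile = Phi(2.4) * 100
Phi(2.4) = 0.991802
= 99.2


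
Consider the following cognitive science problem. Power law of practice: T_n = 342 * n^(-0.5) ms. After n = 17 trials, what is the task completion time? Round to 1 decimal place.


T_n = 342 * 17^(-0.5)
17^(-0.5) = 0.242536
T_n = 342 * 0.242536
= 82.9 ms


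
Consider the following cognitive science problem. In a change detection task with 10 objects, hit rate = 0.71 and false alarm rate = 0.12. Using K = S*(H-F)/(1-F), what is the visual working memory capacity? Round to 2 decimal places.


K = S * (H - F) / (1 - F)
H - F = 0.59
1 - F = 0.88
K = 10 * 0.59 / 0.88
= 6.70


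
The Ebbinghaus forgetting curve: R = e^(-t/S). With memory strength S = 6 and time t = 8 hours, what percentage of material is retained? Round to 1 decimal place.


R = e^(-t/S)
-t/S = -8/6 = -1.333333
R = e^(-1.333333) = 0.263597
Percentage = 0.263597 * 100
= 26.4


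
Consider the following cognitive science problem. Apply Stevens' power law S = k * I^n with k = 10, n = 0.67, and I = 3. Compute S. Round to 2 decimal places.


S = 10 * 3^0.67
3^0.67 = 2.0877
S = 10 * 2.0877
= 20.88


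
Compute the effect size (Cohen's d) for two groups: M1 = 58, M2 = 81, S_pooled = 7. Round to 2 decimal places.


Cohen's d = (M1 - M2) / S_pooled
= (58 - 81) / 7
= -23 / 7
= -3.29


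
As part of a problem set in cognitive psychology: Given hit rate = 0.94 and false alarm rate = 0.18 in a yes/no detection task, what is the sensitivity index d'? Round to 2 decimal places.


d' = z(HR) - z(FAR)
z(0.94) = 1.5548
z(0.18) = -0.9154
d' = 1.5548 - -0.9154
= 2.47


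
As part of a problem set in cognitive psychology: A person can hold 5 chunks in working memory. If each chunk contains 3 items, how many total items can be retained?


Total items = chunks * items_per_chunk
= 5 * 3
= 15
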